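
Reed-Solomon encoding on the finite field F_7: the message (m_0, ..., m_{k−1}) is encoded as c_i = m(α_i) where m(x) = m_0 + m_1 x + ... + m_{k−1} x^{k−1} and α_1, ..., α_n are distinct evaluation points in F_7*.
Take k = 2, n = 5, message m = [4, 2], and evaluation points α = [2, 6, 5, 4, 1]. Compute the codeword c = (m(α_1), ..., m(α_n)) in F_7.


c = [1, 2, 0, 5, 6]

Message polynomial: m(x) = 4 + 2·x (mod 7).
For each evaluation point α_i, compute m(α_i) mod 7:
  α_1 = 2: Horner steps 2 → 1, so m(2) = 1.
  α_2 = 6: Horner steps 2 → 2, so m(6) = 2.
  α_3 = 5: Horner steps 2 → 0, so m(5) = 0.
  α_4 = 4: Horner steps 2 → 5, so m(4) = 5.
  α_5 = 1: Horner steps 2 → 6, so m(1) = 6.
Codeword c = [1, 2, 0, 5, 6] ∈ F_7^5.


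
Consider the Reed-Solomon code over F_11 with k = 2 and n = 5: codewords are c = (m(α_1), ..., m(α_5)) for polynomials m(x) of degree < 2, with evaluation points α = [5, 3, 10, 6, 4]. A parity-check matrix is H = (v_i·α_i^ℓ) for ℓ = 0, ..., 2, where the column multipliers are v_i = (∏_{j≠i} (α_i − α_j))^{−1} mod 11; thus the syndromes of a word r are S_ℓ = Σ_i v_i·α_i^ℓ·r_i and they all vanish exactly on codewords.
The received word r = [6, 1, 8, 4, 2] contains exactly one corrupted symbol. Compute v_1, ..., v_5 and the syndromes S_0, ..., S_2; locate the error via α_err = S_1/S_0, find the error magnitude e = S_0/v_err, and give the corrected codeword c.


S = (8, 7, 2), error at position 1, error magnitude e = 3, c = [3, 1, 8, 4, 2].

Step 1: column multipliers v_i = (∏_{j≠i}(α_i − α_j))^{−1} mod 11.
  i = 1 (α = 5): (5−3)(5−10)(5−6)(5−4) = 2·(−5)·(−1)·1 = 10 ≡ 10, so v_1 = 10^{−1} = 10 (mod 11).
  i = 2 (α = 3): (3−5)(3−10)(3−6)(3−4) = (−2)·(−7)·(−3)·(−1) = 42 ≡ 9, so v_2 = 9^{−1} = 5 (mod 11).
  i = 3 (α = 10): (10−5)(10−3)(10−6)(10−4) = 5·7·4·6 = 840 ≡ 4, so v_3 = 4^{−1} = 3 (mod 11).
  i = 4 (α = 6): (6−5)(6−3)(6−10)(6−4) = 1·3·(−4)·2 = −24 ≡ 9, so v_4 = 9^{−1} = 5 (mod 11).
  i = 5 (α = 4): (4−5)(4−3)(4−10)(4−6) = (−1)·1·(−6)·(−2) = −12 ≡ 10, so v_5 = 10^{−1} = 10 (mod 11).
  v = [10, 5, 3, 5, 10].
Step 2: syndromes of r = [6, 1, 8, 4, 2] (all sums mod 11).
  S_0 = Σ v_i r_i = 10·6 + 5·1 + 3·8 + 5·4 + 10·2 = 129 ≡ 8.
  S_1 = Σ v_i α_i r_i = 10·5·6 + 5·3·1 + 3·10·8 + 5·6·4 + 10·4·2 = 755 ≡ 7.
  α_i^2 mod 11 = [3, 9, 1, 3, 5].
  S_2 = Σ v_i α_i^2 r_i = 10·3·6 + 5·9·1 + 3·1·8 + 5·3·4 + 10·5·2 = 409 ≡ 2.
  S = (8, 7, 2) ≠ 0, so r is not a codeword (an error is present).
Step 3: locate the error. For a single error e at position i, S_ℓ = v_i·e·α_i^ℓ, so α_err = S_1/S_0.
  S_0^{−1} = 8^{−1} = 7 (mod 11), so α_err = 7·7 = 49 ≡ 5 = α_1. Error position i = 1.
  Consistency check: S_2/S_1 = 2·8 = 16 ≡ 5 = α_err ✓ (single-error assumption holds).
Step 4: error magnitude e = S_0/v_1 = S_0·∏_{j≠1}(α_1 − α_j) = 8·10 = 80 ≡ 3 (mod 11).
Step 5: correct position 1: c_1 = r_1 − e = 6 − 3 ≡ 3 (mod 11). Hence c = [3, 1, 8, 4, 2].
  Check: interpolating c through the α_i gives m(x) = 9 + 1·x (degree < 2) with m(α_i) = c_i for every i, so c is indeed a codeword.


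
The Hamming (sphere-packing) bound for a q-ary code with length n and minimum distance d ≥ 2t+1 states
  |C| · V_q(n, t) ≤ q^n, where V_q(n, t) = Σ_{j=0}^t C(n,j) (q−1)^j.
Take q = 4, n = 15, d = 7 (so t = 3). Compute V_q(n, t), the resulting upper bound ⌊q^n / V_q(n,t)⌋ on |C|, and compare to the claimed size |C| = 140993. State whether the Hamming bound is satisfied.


V_q(n, t) = 13276, q^n = 1073741824, Hamming bound = 80878, |C| = 140993 > bound (violated).

Step 1: Compute V_q(n, t) = Σ_{j=0}^3 C(n, j) (q−1)^j.
  j = 0: C(15,0)·(3)^0 = 1·1 = 1.
  j = 1: C(15,1)·(3)^1 = 15·3 = 45.
  j = 2: C(15,2)·(3)^2 = 105·9 = 945.
  j = 3: C(15,3)·(3)^3 = 455·27 = 12285.
  V_q(n, t) = 1 + 45 + 945 + 12285 = 13276.
Step 2: q^n = 4^15 = 1073741824.
Step 3: Hamming bound ⌊q^n / V_q(n,t)⌋ = ⌊1073741824/13276⌋ = 80878.
Step 4: Compare |C| = 140993 to 80878: violated.
The claimed |C| lies above the Hamming bound, so no 4-ary code of length 15 with d ≥ 7 can have 140993 codewords.


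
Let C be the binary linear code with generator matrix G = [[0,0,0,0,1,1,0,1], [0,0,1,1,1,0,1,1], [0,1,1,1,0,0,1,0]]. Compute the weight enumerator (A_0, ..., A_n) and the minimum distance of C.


Weight distribution: A_0 = 1, A_2 = 1, A_3 = 2, A_4 = 2, A_5 = 1, A_7 = 1. Minimum distance d = 2.

Enumerate all 2^3 = 8 messages m ∈ F_2^3.
For each, compute codeword c = mG in F_2^8, then tally its weight.
  m = 000 → c = 00000000, weight = 0.
  m = 100 → c = 00001101, weight = 3.
  m = 010 → c = 00111011, weight = 5.
  m = 110 → c = 00110110, weight = 4.
  m = 001 → c = 01110010, weight = 4.
  m = 101 → c = 01111111, weight = 7.
  m = 011 → c = 01001001, weight = 3.
  m = 111 → c = 01000100, weight = 2.
Tally weights:
  weight 0: 1 codewords.
  weight 2: 1 codewords.
  weight 3: 2 codewords.
  weight 4: 2 codewords.
  weight 5: 1 codewords.
  weight 7: 1 codewords.
Minimum distance d = smallest w > 0 with A_w > 0 = 2.
Sanity: Σ A_w = 8 = 2^3 = 8 ✓.


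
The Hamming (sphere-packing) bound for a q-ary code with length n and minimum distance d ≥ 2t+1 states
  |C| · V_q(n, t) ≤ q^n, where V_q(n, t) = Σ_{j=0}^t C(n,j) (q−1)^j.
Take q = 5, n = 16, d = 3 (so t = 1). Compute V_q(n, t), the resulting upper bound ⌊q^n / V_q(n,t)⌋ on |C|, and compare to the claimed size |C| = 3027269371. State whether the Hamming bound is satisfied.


V_q(n, t) = 65, q^n = 152587890625, Hamming bound = 2347506009, |C| = 3027269371 > bound (violated).

Step 1: Compute V_q(n, t) = Σ_{j=0}^1 C(n, j) (q−1)^j.
  j = 0: C(16,0)·(4)^0 = 1·1 = 1.
  j = 1: C(16,1)·(4)^1 = 16·4 = 64.
  V_q(n, t) = 1 + 64 = 65.
Step 2: q^n = 5^16 = 152587890625.
Step 3: Hamming bound ⌊q^n / V_q(n,t)⌋ = ⌊152587890625/65⌋ = 2347506009.
Step 4: Compare |C| = 3027269371 to 2347506009: violated.
The claimed |C| lies above the Hamming bound, so no 5-ary code of length 16 with d ≥ 3 can have 3027269371 codewords.


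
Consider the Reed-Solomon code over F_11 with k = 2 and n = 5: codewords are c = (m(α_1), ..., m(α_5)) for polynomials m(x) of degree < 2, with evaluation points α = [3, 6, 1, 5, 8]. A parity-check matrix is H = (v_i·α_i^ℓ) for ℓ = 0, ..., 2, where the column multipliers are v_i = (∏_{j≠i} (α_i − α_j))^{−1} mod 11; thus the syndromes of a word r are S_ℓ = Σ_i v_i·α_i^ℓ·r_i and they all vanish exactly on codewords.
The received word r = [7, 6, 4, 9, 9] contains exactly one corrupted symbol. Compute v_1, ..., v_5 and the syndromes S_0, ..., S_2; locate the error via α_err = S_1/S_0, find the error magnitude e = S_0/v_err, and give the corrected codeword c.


S = (5, 3, 4), error at position 4, error magnitude e = 10, c = [7, 6, 4, 10, 9].

Step 1: column multipliers v_i = (∏_{j≠i}(α_i − α_j))^{−1} mod 11.
  i = 1 (α = 3): (3−6)(3−1)(3−5)(3−8) = (−3)·2·(−2)·(−5) = −60 ≡ 6, so v_1 = 6^{−1} = 2 (mod 11).
  i = 2 (α = 6): (6−3)(6−1)(6−5)(6−8) = 3·5·1·(−2) = −30 ≡ 3, so v_2 = 3^{−1} = 4 (mod 11).
  i = 3 (α = 1): (1−3)(1−6)(1−5)(1−8) = (−2)·(−5)·(−4)·(−7) = 280 ≡ 5, so v_3 = 5^{−1} = 9 (mod 11).
  i = 4 (α = 5): (5−3)(5−6)(5−1)(5−8) = 2·(−1)·4·(−3) = 24 ≡ 2, so v_4 = 2^{−1} = 6 (mod 11).
  i = 5 (α = 8): (8−3)(8−6)(8−1)(8−5) = 5·2·7·3 = 210 ≡ 1, so v_5 = 1^{−1} = 1 (mod 11).
  v = [2, 4, 9, 6, 1].
Step 2: syndromes of r = [7, 6, 4, 9, 9] (all sums mod 11).
  S_0 = Σ v_i r_i = 2·7 + 4·6 + 9·4 + 6·9 + 1·9 = 137 ≡ 5.
  S_1 = Σ v_i α_i r_i = 2·3·7 + 4·6·6 + 9·1·4 + 6·5·9 + 1·8·9 = 564 ≡ 3.
  α_i^2 mod 11 = [9, 3, 1, 3, 9].
  S_2 = Σ v_i α_i^2 r_i = 2·9·7 + 4·3·6 + 9·1·4 + 6·3·9 + 1·9·9 = 477 ≡ 4.
  S = (5, 3, 4) ≠ 0, so r is not a codeword (an error is present).
Step 3: locate the error. For a single error e at position i, S_ℓ = v_i·e·α_i^ℓ, so α_err = S_1/S_0.
  S_0^{−1} = 5^{−1} = 9 (mod 11), so α_err = 3·9 = 27 ≡ 5 = α_4. Error position i = 4.
  Consistency check: S_2/S_1 = 4·4 = 16 ≡ 5 = α_err ✓ (single-error assumption holds).
Step 4: error magnitude e = S_0/v_4 = S_0·∏_{j≠4}(α_4 − α_j) = 5·2 = 10 ≡ 10 (mod 11).
Step 5: correct position 4: c_4 = r_4 − e = 9 − 10 ≡ 10 (mod 11). Hence c = [7, 6, 4, 10, 9].
  Check: interpolating c through the α_i gives m(x) = 8 + 7·x (degree < 2) with m(α_i) = c_i for every i, so c is indeed a codeword.


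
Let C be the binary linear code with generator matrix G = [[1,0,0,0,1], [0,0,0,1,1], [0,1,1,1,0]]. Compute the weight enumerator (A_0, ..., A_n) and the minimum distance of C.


Weight distribution: A_0 = 1, A_2 = 3, A_3 = 3, A_5 = 1. Minimum distance d = 2.

Enumerate all 2^3 = 8 messages m ∈ F_2^3.
For each, compute codeword c = mG in F_2^5, then tally its weight.
  m = 000 → c = 00000, weight = 0.
  m = 100 → c = 10001, weight = 2.
  m = 010 → c = 00011, weight = 2.
  m = 110 → c = 10010, weight = 2.
  m = 001 → c = 01110, weight = 3.
  m = 101 → c = 11111, weight = 5.
  m = 011 → c = 01101, weight = 3.
  m = 111 → c = 11100, weight = 3.
Tally weights:
  weight 0: 1 codewords.
  weight 2: 3 codewords.
  weight 3: 3 codewords.
  weight 5: 1 codewords.
Minimum distance d = smallest w > 0 with A_w > 0 = 2.
Sanity: Σ A_w = 8 = 2^3 = 8 ✓.


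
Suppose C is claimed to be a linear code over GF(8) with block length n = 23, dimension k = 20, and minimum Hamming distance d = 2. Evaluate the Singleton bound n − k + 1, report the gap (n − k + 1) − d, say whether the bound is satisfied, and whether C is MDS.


Singleton RHS = n − k + 1 = 4, slack = 2, bound satisfied, not MDS.

Singleton bound: d ≤ n − k + 1.
Here n = 23, k = 20, so n − k + 1 = 4.
Given d = 2, check d ≤ 4: YES.
Slack = (n − k + 1) − d = 2.
The code is NOT MDS (slack = 2 > 0).
Description: the claimed parameters are [23, 20, 2]_8; such a code would be non-MDS.


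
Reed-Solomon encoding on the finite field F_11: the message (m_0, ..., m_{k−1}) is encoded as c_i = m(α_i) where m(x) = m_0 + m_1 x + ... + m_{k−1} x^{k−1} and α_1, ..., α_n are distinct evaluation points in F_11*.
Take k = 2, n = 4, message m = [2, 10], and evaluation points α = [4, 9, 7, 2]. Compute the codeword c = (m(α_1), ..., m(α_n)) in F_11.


c = [9, 4, 6, 0]

Message polynomial: m(x) = 2 + 10·x (mod 11).
For each evaluation point α_i, compute m(α_i) mod 11:
  α_1 = 4: Horner steps 10 → 9, so m(4) = 9.
  α_2 = 9: Horner steps 10 → 4, so m(9) = 4.
  α_3 = 7: Horner steps 10 → 6, so m(7) = 6.
  α_4 = 2: Horner steps 10 → 0, so m(2) = 0.
Codeword c = [9, 4, 6, 0] ∈ F_11^4.


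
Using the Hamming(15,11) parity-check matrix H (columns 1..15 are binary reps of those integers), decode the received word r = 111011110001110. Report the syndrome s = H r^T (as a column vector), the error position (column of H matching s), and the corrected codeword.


s = (0, 0, 1, 1)^T, error position = 3, corrected codeword c = 110011110001110

Compute s = H r^T mod 2 one row at a time:
  s_1 = 1 + 0 + 0 + 0 + 1 + 1 + 1 + 0 = 4 ≡ 0 (mod 2).
  s_2 = 0 + 1 + 1 + 1 + 1 + 1 + 1 + 0 = 6 ≡ 0 (mod 2).
  s_3 = 1 + 1 + 1 + 1 + 0 + 0 + 1 + 0 = 5 ≡ 1 (mod 2).
  s_4 = 1 + 1 + 1 + 1 + 0 + 0 + 1 + 0 = 5 ≡ 1 (mod 2).
s = (0, 0, 1, 1)^T — this equals column 3 of H (binary 0011), so error is at position 3.
Correct: flip bit 3 of r = 111011110001110 to get c = 110011110001110.


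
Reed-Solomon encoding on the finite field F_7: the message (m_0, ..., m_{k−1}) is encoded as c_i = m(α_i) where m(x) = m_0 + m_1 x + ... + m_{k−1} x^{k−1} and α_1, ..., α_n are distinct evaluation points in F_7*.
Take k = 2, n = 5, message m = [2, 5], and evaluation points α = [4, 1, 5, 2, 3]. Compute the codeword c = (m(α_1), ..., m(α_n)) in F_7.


c = [1, 0, 6, 5, 3]

Message polynomial: m(x) = 2 + 5·x (mod 7).
For each evaluation point α_i, compute m(α_i) mod 7:
  α_1 = 4: Horner steps 5 → 1, so m(4) = 1.
  α_2 = 1: Horner steps 5 → 0, so m(1) = 0.
  α_3 = 5: Horner steps 5 → 6, so m(5) = 6.
  α_4 = 2: Horner steps 5 → 5, so m(2) = 5.
  α_5 = 3: Horner steps 5 → 3, so m(3) = 3.
Codeword c = [1, 0, 6, 5, 3] ∈ F_7^5.


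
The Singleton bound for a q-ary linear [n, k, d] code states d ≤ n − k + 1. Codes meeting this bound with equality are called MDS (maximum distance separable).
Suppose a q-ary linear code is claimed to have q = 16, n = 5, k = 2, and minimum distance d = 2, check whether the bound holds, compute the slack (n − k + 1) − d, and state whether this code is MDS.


Singleton RHS = n − k + 1 = 4, slack = 2, bound satisfied, not MDS.

Singleton bound: d ≤ n − k + 1.
Here n = 5, k = 2, so n − k + 1 = 4.
Given d = 2, check d ≤ 4: YES.
Slack = (n − k + 1) − d = 2.
The code is NOT MDS (slack = 2 > 0).
Description: the claimed parameters are [5, 2, 2]_16; such a code would be non-MDS.


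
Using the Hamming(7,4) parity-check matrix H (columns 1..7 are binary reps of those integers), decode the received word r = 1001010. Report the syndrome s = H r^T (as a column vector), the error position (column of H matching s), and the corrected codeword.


s = (0, 1, 1)^T, error position = 3, corrected codeword c = 1011010

Compute s = H r^T mod 2 one row at a time:
  s_1 = 1 + 0 + 1 + 0 = 2 ≡ 0 (mod 2).
  s_2 = 0 + 0 + 1 + 0 = 1 ≡ 1 (mod 2).
  s_3 = 1 + 0 + 0 + 0 = 1 ≡ 1 (mod 2).
s = (0, 1, 1)^T — this equals column 3 of H (binary 011), so error is at position 3.
Correct: flip bit 3 of r = 1001010 to get c = 1011010.


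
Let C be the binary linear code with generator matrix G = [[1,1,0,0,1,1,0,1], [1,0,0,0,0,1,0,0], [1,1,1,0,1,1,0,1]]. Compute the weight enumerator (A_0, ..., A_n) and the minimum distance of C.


Weight distribution: A_0 = 1, A_1 = 1, A_2 = 1, A_3 = 2, A_4 = 1, A_5 = 1, A_6 = 1. Minimum distance d = 1.

Enumerate all 2^3 = 8 messages m ∈ F_2^3.
For each, compute codeword c = mG in F_2^8, then tally its weight.
  m = 000 → c = 00000000, weight = 0.
  m = 100 → c = 11001101, weight = 5.
  m = 010 → c = 10000100, weight = 2.
  m = 110 → c = 01001001, weight = 3.
  m = 001 → c = 11101101, weight = 6.
  m = 101 → c = 00100000, weight = 1.
  m = 011 → c = 01101001, weight = 4.
  m = 111 → c = 10100100, weight = 3.
Tally weights:
  weight 0: 1 codewords.
  weight 1: 1 codewords.
  weight 2: 1 codewords.
  weight 3: 2 codewords.
  weight 4: 1 codewords.
  weight 5: 1 codewords.
  weight 6: 1 codewords.
Minimum distance d = smallest w > 0 with A_w > 0 = 1.
Sanity: Σ A_w = 8 = 2^3 = 8 ✓.


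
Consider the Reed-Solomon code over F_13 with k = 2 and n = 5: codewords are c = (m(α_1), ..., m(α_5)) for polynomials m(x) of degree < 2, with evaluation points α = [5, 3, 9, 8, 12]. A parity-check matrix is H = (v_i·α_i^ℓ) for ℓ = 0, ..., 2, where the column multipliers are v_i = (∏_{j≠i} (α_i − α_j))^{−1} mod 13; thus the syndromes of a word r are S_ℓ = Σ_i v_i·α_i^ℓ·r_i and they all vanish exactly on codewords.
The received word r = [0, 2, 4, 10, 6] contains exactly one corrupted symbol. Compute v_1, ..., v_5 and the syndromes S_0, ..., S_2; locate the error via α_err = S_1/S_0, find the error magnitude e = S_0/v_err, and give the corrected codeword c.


S = (10, 12, 4), error at position 3, error magnitude e = 8, c = [0, 2, 9, 10, 6].

Step 1: column multipliers v_i = (∏_{j≠i}(α_i − α_j))^{−1} mod 13.
  i = 1 (α = 5): (5−3)(5−9)(5−8)(5−12) = 2·(−4)·(−3)·(−7) = −168 ≡ 1, so v_1 = 1^{−1} = 1 (mod 13).
  i = 2 (α = 3): (3−5)(3−9)(3−8)(3−12) = (−2)·(−6)·(−5)·(−9) = 540 ≡ 7, so v_2 = 7^{−1} = 2 (mod 13).
  i = 3 (α = 9): (9−5)(9−3)(9−8)(9−12) = 4·6·1·(−3) = −72 ≡ 6, so v_3 = 6^{−1} = 11 (mod 13).
  i = 4 (α = 8): (8−5)(8−3)(8−9)(8−12) = 3·5·(−1)·(−4) = 60 ≡ 8, so v_4 = 8^{−1} = 5 (mod 13).
  i = 5 (α = 12): (12−5)(12−3)(12−9)(12−8) = 7·9·3·4 = 756 ≡ 2, so v_5 = 2^{−1} = 7 (mod 13).
  v = [1, 2, 11, 5, 7].
Step 2: syndromes of r = [0, 2, 4, 10, 6] (all sums mod 13).
  S_0 = Σ v_i r_i = 1·0 + 2·2 + 11·4 + 5·10 + 7·6 = 140 ≡ 10.
  S_1 = Σ v_i α_i r_i = 1·5·0 + 2·3·2 + 11·9·4 + 5·8·10 + 7·12·6 = 1312 ≡ 12.
  α_i^2 mod 13 = [12, 9, 3, 12, 1].
  S_2 = Σ v_i α_i^2 r_i = 1·12·0 + 2·9·2 + 11·3·4 + 5·12·10 + 7·1·6 = 810 ≡ 4.
  S = (10, 12, 4) ≠ 0, so r is not a codeword (an error is present).
Step 3: locate the error. For a single error e at position i, S_ℓ = v_i·e·α_i^ℓ, so α_err = S_1/S_0.
  S_0^{−1} = 10^{−1} = 4 (mod 13), so α_err = 12·4 = 48 ≡ 9 = α_3. Error position i = 3.
  Consistency check: S_2/S_1 = 4·12 = 48 ≡ 9 = α_err ✓ (single-error assumption holds).
Step 4: error magnitude e = S_0/v_3 = S_0·∏_{j≠3}(α_3 − α_j) = 10·6 = 60 ≡ 8 (mod 13).
Step 5: correct position 3: c_3 = r_3 − e = 4 − 8 ≡ 9 (mod 13). Hence c = [0, 2, 9, 10, 6].
  Check: interpolating c through the α_i gives m(x) = 5 + 12·x (degree < 2) with m(α_i) = c_i for every i, so c is indeed a codeword.


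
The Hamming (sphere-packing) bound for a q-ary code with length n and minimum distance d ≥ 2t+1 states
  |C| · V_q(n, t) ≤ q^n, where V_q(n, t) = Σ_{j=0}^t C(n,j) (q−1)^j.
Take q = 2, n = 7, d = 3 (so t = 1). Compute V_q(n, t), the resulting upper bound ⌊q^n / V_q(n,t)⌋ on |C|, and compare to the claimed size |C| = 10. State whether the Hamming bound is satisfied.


V_q(n, t) = 8, q^n = 128, Hamming bound = 16, |C| = 10 ≤ bound (satisfied).

Step 1: Compute V_q(n, t) = Σ_{j=0}^1 C(n, j) (q−1)^j.
  j = 0: C(7,0)·(1)^0 = 1·1 = 1.
  j = 1: C(7,1)·(1)^1 = 7·1 = 7.
  V_q(n, t) = 1 + 7 = 8.
Step 2: q^n = 2^7 = 128.
Step 3: Hamming bound ⌊q^n / V_q(n,t)⌋ = ⌊128/8⌋ = 16.
Step 4: Compare |C| = 10 to 16: satisfied.
The claimed |C| lies below the Hamming bound.


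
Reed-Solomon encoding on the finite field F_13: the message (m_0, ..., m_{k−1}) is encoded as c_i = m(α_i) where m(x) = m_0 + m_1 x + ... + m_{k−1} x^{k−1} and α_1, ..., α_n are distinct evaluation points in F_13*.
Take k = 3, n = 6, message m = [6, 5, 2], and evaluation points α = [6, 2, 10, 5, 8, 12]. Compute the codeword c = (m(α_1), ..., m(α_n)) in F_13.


c = [4, 11, 9, 3, 5, 3]

Message polynomial: m(x) = 6 + 5·x + 2·x^2 (mod 13).
For each evaluation point α_i, compute m(α_i) mod 13:
  α_1 = 6: Horner steps 2 → 4 → 4, so m(6) = 4.
  α_2 = 2: Horner steps 2 → 9 → 11, so m(2) = 11.
  α_3 = 10: Horner steps 2 → 12 → 9, so m(10) = 9.
  α_4 = 5: Horner steps 2 → 2 → 3, so m(5) = 3.
  α_5 = 8: Horner steps 2 → 8 → 5, so m(8) = 5.
  α_6 = 12: Horner steps 2 → 3 → 3, so m(12) = 3.
Codeword c = [4, 11, 9, 3, 5, 3] ∈ F_13^6.


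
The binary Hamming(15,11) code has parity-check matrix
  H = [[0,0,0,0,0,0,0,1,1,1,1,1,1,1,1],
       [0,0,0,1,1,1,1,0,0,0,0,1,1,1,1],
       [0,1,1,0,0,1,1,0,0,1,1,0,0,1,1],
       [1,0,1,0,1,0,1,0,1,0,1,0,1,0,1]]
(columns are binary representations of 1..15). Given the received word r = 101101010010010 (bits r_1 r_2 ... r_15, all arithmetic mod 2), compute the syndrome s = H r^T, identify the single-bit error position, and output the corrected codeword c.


s = (1, 1, 0, 1)^T, error position = 13, corrected codeword c = 101101010010110

Compute s = H r^T mod 2 one row at a time:
  s_1 = 1 + 0 + 0 + 1 + 0 + 0 + 1 + 0 = 3 ≡ 1 (mod 2).
  s_2 = 1 + 0 + 1 + 0 + 0 + 0 + 1 + 0 = 3 ≡ 1 (mod 2).
  s_3 = 0 + 1 + 1 + 0 + 0 + 1 + 1 + 0 = 4 ≡ 0 (mod 2).
  s_4 = 1 + 1 + 0 + 0 + 0 + 1 + 0 + 0 = 3 ≡ 1 (mod 2).
s = (1, 1, 0, 1)^T — this equals column 13 of H (binary 1101), so error is at position 13.
Correct: flip bit 13 of r = 101101010010010 to get c = 101101010010110.


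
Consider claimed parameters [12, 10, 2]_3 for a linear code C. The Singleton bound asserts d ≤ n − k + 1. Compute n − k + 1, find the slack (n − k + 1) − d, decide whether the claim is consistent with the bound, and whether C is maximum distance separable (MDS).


Singleton RHS = n − k + 1 = 3, slack = 1, bound satisfied, not MDS.

Singleton bound: d ≤ n − k + 1.
Here n = 12, k = 10, so n − k + 1 = 3.
Given d = 2, check d ≤ 3: YES.
Slack = (n − k + 1) − d = 1.
The code is NOT MDS (slack = 1 > 0).
Description: the claimed parameters are [12, 10, 2]_3; such a code would be non-MDS.


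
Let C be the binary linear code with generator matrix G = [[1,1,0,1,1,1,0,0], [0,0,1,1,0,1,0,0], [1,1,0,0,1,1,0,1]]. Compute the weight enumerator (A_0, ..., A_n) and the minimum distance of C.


Weight distribution: A_0 = 1, A_2 = 1, A_3 = 2, A_4 = 1, A_5 = 2, A_6 = 1. Minimum distance d = 2.

Enumerate all 2^3 = 8 messages m ∈ F_2^3.
For each, compute codeword c = mG in F_2^8, then tally its weight.
  m = 000 → c = 00000000, weight = 0.
  m = 100 → c = 11011100, weight = 5.
  m = 010 → c = 00110100, weight = 3.
  m = 110 → c = 11101000, weight = 4.
  m = 001 → c = 11001101, weight = 5.
  m = 101 → c = 00010001, weight = 2.
  m = 011 → c = 11111001, weight = 6.
  m = 111 → c = 00100101, weight = 3.
Tally weights:
  weight 0: 1 codewords.
  weight 2: 1 codewords.
  weight 3: 2 codewords.
  weight 4: 1 codewords.
  weight 5: 2 codewords.
  weight 6: 1 codewords.
Minimum distance d = smallest w > 0 with A_w > 0 = 2.
Sanity: Σ A_w = 8 = 2^3 = 8 ✓.


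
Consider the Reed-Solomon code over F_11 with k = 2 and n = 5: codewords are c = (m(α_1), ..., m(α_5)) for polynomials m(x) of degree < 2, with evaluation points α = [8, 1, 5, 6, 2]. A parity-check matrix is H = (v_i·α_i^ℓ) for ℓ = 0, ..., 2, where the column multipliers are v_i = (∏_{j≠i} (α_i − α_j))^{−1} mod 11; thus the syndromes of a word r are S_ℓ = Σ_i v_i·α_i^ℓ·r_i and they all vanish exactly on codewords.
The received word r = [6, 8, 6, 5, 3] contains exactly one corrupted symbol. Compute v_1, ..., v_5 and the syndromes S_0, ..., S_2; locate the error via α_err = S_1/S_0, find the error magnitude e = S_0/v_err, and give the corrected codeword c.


S = (6, 8, 7), error at position 3, error magnitude e = 7, c = [6, 8, 10, 5, 3].

Step 1: column multipliers v_i = (∏_{j≠i}(α_i − α_j))^{−1} mod 11.
  i = 1 (α = 8): (8−1)(8−5)(8−6)(8−2) = 7·3·2·6 = 252 ≡ 10, so v_1 = 10^{−1} = 10 (mod 11).
  i = 2 (α = 1): (1−8)(1−5)(1−6)(1−2) = (−7)·(−4)·(−5)·(−1) = 140 ≡ 8, so v_2 = 8^{−1} = 7 (mod 11).
  i = 3 (α = 5): (5−8)(5−1)(5−6)(5−2) = (−3)·4·(−1)·3 = 36 ≡ 3, so v_3 = 3^{−1} = 4 (mod 11).
  i = 4 (α = 6): (6−8)(6−1)(6−5)(6−2) = (−2)·5·1·4 = −40 ≡ 4, so v_4 = 4^{−1} = 3 (mod 11).
  i = 5 (α = 2): (2−8)(2−1)(2−5)(2−6) = (−6)·1·(−3)·(−4) = −72 ≡ 5, so v_5 = 5^{−1} = 9 (mod 11).
  v = [10, 7, 4, 3, 9].
Step 2: syndromes of r = [6, 8, 6, 5, 3] (all sums mod 11).
  S_0 = Σ v_i r_i = 10·6 + 7·8 + 4·6 + 3·5 + 9·3 = 182 ≡ 6.
  S_1 = Σ v_i α_i r_i = 10·8·6 + 7·1·8 + 4·5·6 + 3·6·5 + 9·2·3 = 800 ≡ 8.
  α_i^2 mod 11 = [9, 1, 3, 3, 4].
  S_2 = Σ v_i α_i^2 r_i = 10·9·6 + 7·1·8 + 4·3·6 + 3·3·5 + 9·4·3 = 821 ≡ 7.
  S = (6, 8, 7) ≠ 0, so r is not a codeword (an error is present).
Step 3: locate the error. For a single error e at position i, S_ℓ = v_i·e·α_i^ℓ, so α_err = S_1/S_0.
  S_0^{−1} = 6^{−1} = 2 (mod 11), so α_err = 8·2 = 16 ≡ 5 = α_3. Error position i = 3.
  Consistency check: S_2/S_1 = 7·7 = 49 ≡ 5 = α_err ✓ (single-error assumption holds).
Step 4: error magnitude e = S_0/v_3 = S_0·∏_{j≠3}(α_3 − α_j) = 6·3 = 18 ≡ 7 (mod 11).
Step 5: correct position 3: c_3 = r_3 − e = 6 − 7 ≡ 10 (mod 11). Hence c = [6, 8, 10, 5, 3].
  Check: interpolating c through the α_i gives m(x) = 2 + 6·x (degree < 2) with m(α_i) = c_i for every i, so c is indeed a codeword.


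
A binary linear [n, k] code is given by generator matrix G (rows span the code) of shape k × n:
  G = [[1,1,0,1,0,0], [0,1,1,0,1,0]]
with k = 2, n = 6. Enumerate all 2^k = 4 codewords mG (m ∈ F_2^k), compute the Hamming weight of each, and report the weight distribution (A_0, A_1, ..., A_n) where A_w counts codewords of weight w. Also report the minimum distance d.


Weight distribution: A_0 = 1, A_3 = 2, A_4 = 1. Minimum distance d = 3.

Enumerate all 2^2 = 4 messages m ∈ F_2^2.
For each, compute codeword c = mG in F_2^6, then tally its weight.
  m = 00 → c = 000000, weight = 0.
  m = 10 → c = 110100, weight = 3.
  m = 01 → c = 011010, weight = 3.
  m = 11 → c = 101110, weight = 4.
Tally weights:
  weight 0: 1 codewords.
  weight 3: 2 codewords.
  weight 4: 1 codewords.
Minimum distance d = smallest w > 0 with A_w > 0 = 3.
Sanity: Σ A_w = 4 = 2^2 = 4 ✓.


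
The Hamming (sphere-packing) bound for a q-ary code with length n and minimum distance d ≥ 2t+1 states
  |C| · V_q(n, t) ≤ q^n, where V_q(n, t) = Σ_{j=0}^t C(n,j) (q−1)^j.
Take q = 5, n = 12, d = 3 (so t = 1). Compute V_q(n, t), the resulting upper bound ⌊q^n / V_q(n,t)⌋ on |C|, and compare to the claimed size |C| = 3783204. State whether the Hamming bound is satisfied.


V_q(n, t) = 49, q^n = 244140625, Hamming bound = 4982461, |C| = 3783204 ≤ bound (satisfied).

Step 1: Compute V_q(n, t) = Σ_{j=0}^1 C(n, j) (q−1)^j.
  j = 0: C(12,0)·(4)^0 = 1·1 = 1.
  j = 1: C(12,1)·(4)^1 = 12·4 = 48.
  V_q(n, t) = 1 + 48 = 49.
Step 2: q^n = 5^12 = 244140625.
Step 3: Hamming bound ⌊q^n / V_q(n,t)⌋ = ⌊244140625/49⌋ = 4982461.
Step 4: Compare |C| = 3783204 to 4982461: satisfied.
The claimed |C| lies below the Hamming bound.


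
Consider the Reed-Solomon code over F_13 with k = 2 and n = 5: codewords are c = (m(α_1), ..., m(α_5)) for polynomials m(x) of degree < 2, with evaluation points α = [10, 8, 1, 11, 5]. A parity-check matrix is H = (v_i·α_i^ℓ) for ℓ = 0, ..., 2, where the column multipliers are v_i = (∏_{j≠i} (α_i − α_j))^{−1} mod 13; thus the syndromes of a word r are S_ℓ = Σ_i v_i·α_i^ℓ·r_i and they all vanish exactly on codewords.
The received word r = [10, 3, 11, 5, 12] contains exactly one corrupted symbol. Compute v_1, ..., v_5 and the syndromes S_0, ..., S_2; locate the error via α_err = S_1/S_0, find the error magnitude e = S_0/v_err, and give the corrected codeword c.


S = (1, 11, 4), error at position 4, error magnitude e = 11, c = [10, 3, 11, 7, 12].

Step 1: column multipliers v_i = (∏_{j≠i}(α_i − α_j))^{−1} mod 13.
  i = 1 (α = 10): (10−8)(10−1)(10−11)(10−5) = 2·9·(−1)·5 = −90 ≡ 1, so v_1 = 1^{−1} = 1 (mod 13).
  i = 2 (α = 8): (8−10)(8−1)(8−11)(8−5) = (−2)·7·(−3)·3 = 126 ≡ 9, so v_2 = 9^{−1} = 3 (mod 13).
  i = 3 (α = 1): (1−10)(1−8)(1−11)(1−5) = (−9)·(−7)·(−10)·(−4) = 2520 ≡ 11, so v_3 = 11^{−1} = 6 (mod 13).
  i = 4 (α = 11): (11−10)(11−8)(11−1)(11−5) = 1·3·10·6 = 180 ≡ 11, so v_4 = 11^{−1} = 6 (mod 13).
  i = 5 (α = 5): (5−10)(5−8)(5−1)(5−11) = (−5)·(−3)·4·(−6) = −360 ≡ 4, so v_5 = 4^{−1} = 10 (mod 13).
  v = [1, 3, 6, 6, 10].
Step 2: syndromes of r = [10, 3, 11, 5, 12] (all sums mod 13).
  S_0 = Σ v_i r_i = 1·10 + 3·3 + 6·11 + 6·5 + 10·12 = 235 ≡ 1.
  S_1 = Σ v_i α_i r_i = 1·10·10 + 3·8·3 + 6·1·11 + 6·11·5 + 10·5·12 = 1168 ≡ 11.
  α_i^2 mod 13 = [9, 12, 1, 4, 12].
  S_2 = Σ v_i α_i^2 r_i = 1·9·10 + 3·12·3 + 6·1·11 + 6·4·5 + 10·12·12 = 1824 ≡ 4.
  S = (1, 11, 4) ≠ 0, so r is not a codeword (an error is present).
Step 3: locate the error. For a single error e at position i, S_ℓ = v_i·e·α_i^ℓ, so α_err = S_1/S_0.
  S_0^{−1} = 1^{−1} = 1 (mod 13), so α_err = 11·1 = 11 ≡ 11 = α_4. Error position i = 4.
  Consistency check: S_2/S_1 = 4·6 = 24 ≡ 11 = α_err ✓ (single-error assumption holds).
Step 4: error magnitude e = S_0/v_4 = S_0·∏_{j≠4}(α_4 − α_j) = 1·11 = 11 ≡ 11 (mod 13).
Step 5: correct position 4: c_4 = r_4 − e = 5 − 11 ≡ 7 (mod 13). Hence c = [10, 3, 11, 7, 12].
  Check: interpolating c through the α_i gives m(x) = 1 + 10·x (degree < 2) with m(α_i) = c_i for every i, so c is indeed a codeword.


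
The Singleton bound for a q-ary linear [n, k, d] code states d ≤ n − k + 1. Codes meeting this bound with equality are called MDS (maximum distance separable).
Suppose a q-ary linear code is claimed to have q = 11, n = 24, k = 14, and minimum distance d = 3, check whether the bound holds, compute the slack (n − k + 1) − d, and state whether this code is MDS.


Singleton RHS = n − k + 1 = 11, slack = 8, bound satisfied, not MDS.

Singleton bound: d ≤ n − k + 1.
Here n = 24, k = 14, so n − k + 1 = 11.
Given d = 3, check d ≤ 11: YES.
Slack = (n − k + 1) − d = 8.
The code is NOT MDS (slack = 8 > 0).
Description: the claimed parameters are [24, 14, 3]_11; such a code would be non-MDS.


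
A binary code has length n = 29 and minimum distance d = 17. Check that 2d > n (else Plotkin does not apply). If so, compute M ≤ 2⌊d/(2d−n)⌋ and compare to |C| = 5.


Plotkin bound M ≤ 6; given |C| = 5 ≤ bound (satisfied).

Check applicability: 2d = 34, n = 29.
2d − n = 5 > 0, so Plotkin applies.
Compute d/(2d−n) = 17/5 ≈ 3.4000.
⌊d/(2d−n)⌋ = 3.
Plotkin bound: M ≤ 2·3 = 6.
Given |C| = 5, check: satisfied.
This |C| is below the Plotkin bound.


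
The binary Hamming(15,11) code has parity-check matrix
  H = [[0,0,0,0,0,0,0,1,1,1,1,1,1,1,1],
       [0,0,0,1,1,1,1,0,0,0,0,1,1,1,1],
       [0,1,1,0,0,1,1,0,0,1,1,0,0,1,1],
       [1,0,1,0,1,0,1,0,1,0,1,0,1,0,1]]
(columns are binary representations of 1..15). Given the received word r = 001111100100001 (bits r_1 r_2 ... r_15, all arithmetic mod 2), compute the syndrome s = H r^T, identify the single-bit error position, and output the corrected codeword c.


s = (0, 1, 1, 0)^T, error position = 6, corrected codeword c = 001110100100001

Compute s = H r^T mod 2 one row at a time:
  s_1 = 0 + 0 + 1 + 0 + 0 + 0 + 0 + 1 = 2 ≡ 0 (mod 2).
  s_2 = 1 + 1 + 1 + 1 + 0 + 0 + 0 + 1 = 5 ≡ 1 (mod 2).
  s_3 = 0 + 1 + 1 + 1 + 1 + 0 + 0 + 1 = 5 ≡ 1 (mod 2).
  s_4 = 0 + 1 + 1 + 1 + 0 + 0 + 0 + 1 = 4 ≡ 0 (mod 2).
s = (0, 1, 1, 0)^T — this equals column 6 of H (binary 0110), so error is at position 6.
Correct: flip bit 6 of r = 001111100100001 to get c = 001110100100001.


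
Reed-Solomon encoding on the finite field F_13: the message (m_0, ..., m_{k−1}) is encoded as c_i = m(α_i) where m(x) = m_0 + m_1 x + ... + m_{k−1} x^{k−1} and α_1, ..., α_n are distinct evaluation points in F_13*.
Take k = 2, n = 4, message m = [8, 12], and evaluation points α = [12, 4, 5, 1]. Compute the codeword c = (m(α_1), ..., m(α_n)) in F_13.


c = [9, 4, 3, 7]

Message polynomial: m(x) = 8 + 12·x (mod 13).
For each evaluation point α_i, compute m(α_i) mod 13:
  α_1 = 12: Horner steps 12 → 9, so m(12) = 9.
  α_2 = 4: Horner steps 12 → 4, so m(4) = 4.
  α_3 = 5: Horner steps 12 → 3, so m(5) = 3.
  α_4 = 1: Horner steps 12 → 7, so m(1) = 7.
Codeword c = [9, 4, 3, 7] ∈ F_13^4.


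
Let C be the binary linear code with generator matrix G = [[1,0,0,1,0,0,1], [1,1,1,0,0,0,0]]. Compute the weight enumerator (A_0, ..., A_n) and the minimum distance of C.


Weight distribution: A_0 = 1, A_3 = 2, A_4 = 1. Minimum distance d = 3.

Enumerate all 2^2 = 4 messages m ∈ F_2^2.
For each, compute codeword c = mG in F_2^7, then tally its weight.
  m = 00 → c = 0000000, weight = 0.
  m = 10 → c = 1001001, weight = 3.
  m = 01 → c = 1110000, weight = 3.
  m = 11 → c = 0111001, weight = 4.
Tally weights:
  weight 0: 1 codewords.
  weight 3: 2 codewords.
  weight 4: 1 codewords.
Minimum distance d = smallest w > 0 with A_w > 0 = 3.
Sanity: Σ A_w = 4 = 2^2 = 4 ✓.


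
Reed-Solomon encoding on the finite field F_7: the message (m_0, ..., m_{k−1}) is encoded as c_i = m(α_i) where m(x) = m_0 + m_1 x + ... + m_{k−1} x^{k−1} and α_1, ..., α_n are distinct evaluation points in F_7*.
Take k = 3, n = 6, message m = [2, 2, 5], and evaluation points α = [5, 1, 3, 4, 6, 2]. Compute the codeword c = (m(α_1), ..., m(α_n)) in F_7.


c = [4, 2, 4, 6, 5, 5]

Message polynomial: m(x) = 2 + 2·x + 5·x^2 (mod 7).
For each evaluation point α_i, compute m(α_i) mod 7:
  α_1 = 5: Horner steps 5 → 6 → 4, so m(5) = 4.
  α_2 = 1: Horner steps 5 → 0 → 2, so m(1) = 2.
  α_3 = 3: Horner steps 5 → 3 → 4, so m(3) = 4.
  α_4 = 4: Horner steps 5 → 1 → 6, so m(4) = 6.
  α_5 = 6: Horner steps 5 → 4 → 5, so m(6) = 5.
  α_6 = 2: Horner steps 5 → 5 → 5, so m(2) = 5.
Codeword c = [4, 2, 4, 6, 5, 5] ∈ F_7^6.


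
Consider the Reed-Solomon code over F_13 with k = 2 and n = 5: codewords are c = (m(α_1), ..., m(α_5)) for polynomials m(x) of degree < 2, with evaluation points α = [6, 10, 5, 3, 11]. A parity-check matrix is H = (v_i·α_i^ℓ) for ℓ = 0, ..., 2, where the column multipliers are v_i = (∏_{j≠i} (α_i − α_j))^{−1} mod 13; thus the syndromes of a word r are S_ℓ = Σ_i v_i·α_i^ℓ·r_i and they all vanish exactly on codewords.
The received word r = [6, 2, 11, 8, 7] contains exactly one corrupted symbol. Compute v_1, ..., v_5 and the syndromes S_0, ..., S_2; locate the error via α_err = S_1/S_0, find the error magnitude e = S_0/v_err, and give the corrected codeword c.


S = (1, 10, 9), error at position 2, error magnitude e = 3, c = [6, 12, 11, 8, 7].

Step 1: column multipliers v_i = (∏_{j≠i}(α_i − α_j))^{−1} mod 13.
  i = 1 (α = 6): (6−10)(6−5)(6−3)(6−11) = (−4)·1·3·(−5) = 60 ≡ 8, so v_1 = 8^{−1} = 5 (mod 13).
  i = 2 (α = 10): (10−6)(10−5)(10−3)(10−11) = 4·5·7·(−1) = −140 ≡ 3, so v_2 = 3^{−1} = 9 (mod 13).
  i = 3 (α = 5): (5−6)(5−10)(5−3)(5−11) = (−1)·(−5)·2·(−6) = −60 ≡ 5, so v_3 = 5^{−1} = 8 (mod 13).
  i = 4 (α = 3): (3−6)(3−10)(3−5)(3−11) = (−3)·(−7)·(−2)·(−8) = 336 ≡ 11, so v_4 = 11^{−1} = 6 (mod 13).
  i = 5 (α = 11): (11−6)(11−10)(11−5)(11−3) = 5·1·6·8 = 240 ≡ 6, so v_5 = 6^{−1} = 11 (mod 13).
  v = [5, 9, 8, 6, 11].
Step 2: syndromes of r = [6, 2, 11, 8, 7] (all sums mod 13).
  S_0 = Σ v_i r_i = 5·6 + 9·2 + 8·11 + 6·8 + 11·7 = 261 ≡ 1.
  S_1 = Σ v_i α_i r_i = 5·6·6 + 9·10·2 + 8·5·11 + 6·3·8 + 11·11·7 = 1791 ≡ 10.
  α_i^2 mod 13 = [10, 9, 12, 9, 4].
  S_2 = Σ v_i α_i^2 r_i = 5·10·6 + 9·9·2 + 8·12·11 + 6·9·8 + 11·4·7 = 2258 ≡ 9.
  S = (1, 10, 9) ≠ 0, so r is not a codeword (an error is present).
Step 3: locate the error. For a single error e at position i, S_ℓ = v_i·e·α_i^ℓ, so α_err = S_1/S_0.
  S_0^{−1} = 1^{−1} = 1 (mod 13), so α_err = 10·1 = 10 ≡ 10 = α_2. Error position i = 2.
  Consistency check: S_2/S_1 = 9·4 = 36 ≡ 10 = α_err ✓ (single-error assumption holds).
Step 4: error magnitude e = S_0/v_2 = S_0·∏_{j≠2}(α_2 − α_j) = 1·3 = 3 ≡ 3 (mod 13).
Step 5: correct position 2: c_2 = r_2 − e = 2 − 3 ≡ 12 (mod 13). Hence c = [6, 12, 11, 8, 7].
  Check: interpolating c through the α_i gives m(x) = 10 + 8·x (degree < 2) with m(α_i) = c_i for every i, so c is indeed a codeword.


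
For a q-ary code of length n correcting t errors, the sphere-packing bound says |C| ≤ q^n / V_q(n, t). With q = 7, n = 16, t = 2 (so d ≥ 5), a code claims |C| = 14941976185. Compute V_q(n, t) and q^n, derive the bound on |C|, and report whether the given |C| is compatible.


V_q(n, t) = 4417, q^n = 33232930569601, Hamming bound = 7523869270, |C| = 14941976185 > bound (violated).

Step 1: Compute V_q(n, t) = Σ_{j=0}^2 C(n, j) (q−1)^j.
  j = 0: C(16,0)·(6)^0 = 1·1 = 1.
  j = 1: C(16,1)·(6)^1 = 16·6 = 96.
  j = 2: C(16,2)·(6)^2 = 120·36 = 4320.
  V_q(n, t) = 1 + 96 + 4320 = 4417.
Step 2: q^n = 7^16 = 33232930569601.
Step 3: Hamming bound ⌊q^n / V_q(n,t)⌋ = ⌊33232930569601/4417⌋ = 7523869270.
Step 4: Compare |C| = 14941976185 to 7523869270: violated.
The claimed |C| lies above the Hamming bound, so no 7-ary code of length 16 with d ≥ 5 can have 14941976185 codewords.


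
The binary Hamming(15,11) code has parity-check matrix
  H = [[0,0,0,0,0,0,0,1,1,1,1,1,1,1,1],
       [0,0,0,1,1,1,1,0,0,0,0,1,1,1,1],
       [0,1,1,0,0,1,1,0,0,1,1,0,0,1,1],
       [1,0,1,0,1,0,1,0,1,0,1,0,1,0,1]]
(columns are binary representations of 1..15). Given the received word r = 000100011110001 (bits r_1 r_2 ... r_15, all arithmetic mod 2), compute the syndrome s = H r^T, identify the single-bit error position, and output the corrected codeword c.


s = (1, 0, 1, 1)^T, error position = 11, corrected codeword c = 000100011100001

Compute s = H r^T mod 2 one row at a time:
  s_1 = 1 + 1 + 1 + 1 + 0 + 0 + 0 + 1 = 5 ≡ 1 (mod 2).
  s_2 = 1 + 0 + 0 + 0 + 0 + 0 + 0 + 1 = 2 ≡ 0 (mod 2).
  s_3 = 0 + 0 + 0 + 0 + 1 + 1 + 0 + 1 = 3 ≡ 1 (mod 2).
  s_4 = 0 + 0 + 0 + 0 + 1 + 1 + 0 + 1 = 3 ≡ 1 (mod 2).
s = (1, 0, 1, 1)^T — this equals column 11 of H (binary 1011), so error is at position 11.
Correct: flip bit 11 of r = 000100011110001 to get c = 000100011100001.


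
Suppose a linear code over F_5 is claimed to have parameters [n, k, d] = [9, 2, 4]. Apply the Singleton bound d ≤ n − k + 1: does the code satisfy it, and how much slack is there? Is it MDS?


Singleton RHS = n − k + 1 = 8, slack = 4, bound satisfied, not MDS.

Singleton bound: d ≤ n − k + 1.
Here n = 9, k = 2, so n − k + 1 = 8.
Given d = 4, check d ≤ 8: YES.
Slack = (n − k + 1) − d = 4.
The code is NOT MDS (slack = 4 > 0).
Description: the claimed parameters are [9, 2, 4]_5; such a code would be non-MDS.


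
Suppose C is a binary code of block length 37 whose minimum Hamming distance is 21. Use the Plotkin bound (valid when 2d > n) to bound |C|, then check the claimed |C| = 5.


Plotkin bound M ≤ 8; given |C| = 5 ≤ bound (satisfied).

Check applicability: 2d = 42, n = 37.
2d − n = 5 > 0, so Plotkin applies.
Compute d/(2d−n) = 21/5 ≈ 4.2000.
⌊d/(2d−n)⌋ = 4.
Plotkin bound: M ≤ 2·4 = 8.
Given |C| = 5, check: satisfied.
This |C| is below the Plotkin bound.


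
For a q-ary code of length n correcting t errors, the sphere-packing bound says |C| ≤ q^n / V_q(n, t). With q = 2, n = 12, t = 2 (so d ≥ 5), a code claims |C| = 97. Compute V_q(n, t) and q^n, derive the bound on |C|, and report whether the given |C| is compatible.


V_q(n, t) = 79, q^n = 4096, Hamming bound = 51, |C| = 97 > bound (violated).

Step 1: Compute V_q(n, t) = Σ_{j=0}^2 C(n, j) (q−1)^j.
  j = 0: C(12,0)·(1)^0 = 1·1 = 1.
  j = 1: C(12,1)·(1)^1 = 12·1 = 12.
  j = 2: C(12,2)·(1)^2 = 66·1 = 66.
  V_q(n, t) = 1 + 12 + 66 = 79.
Step 2: q^n = 2^12 = 4096.
Step 3: Hamming bound ⌊q^n / V_q(n,t)⌋ = ⌊4096/79⌋ = 51.
Step 4: Compare |C| = 97 to 51: violated.
The claimed |C| lies above the Hamming bound, so no 2-ary code of length 12 with d ≥ 5 can have 97 codewords.


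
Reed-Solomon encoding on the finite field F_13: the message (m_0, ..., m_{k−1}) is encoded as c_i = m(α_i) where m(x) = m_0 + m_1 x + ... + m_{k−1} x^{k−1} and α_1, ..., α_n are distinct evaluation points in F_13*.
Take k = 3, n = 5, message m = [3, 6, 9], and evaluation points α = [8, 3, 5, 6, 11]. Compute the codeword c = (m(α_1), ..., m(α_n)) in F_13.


c = [3, 11, 11, 12, 1]

Message polynomial: m(x) = 3 + 6·x + 9·x^2 (mod 13).
For each evaluation point α_i, compute m(α_i) mod 13:
  α_1 = 8: Horner steps 9 → 0 → 3, so m(8) = 3.
  α_2 = 3: Horner steps 9 → 7 → 11, so m(3) = 11.
  α_3 = 5: Horner steps 9 → 12 → 11, so m(5) = 11.
  α_4 = 6: Horner steps 9 → 8 → 12, so m(6) = 12.
  α_5 = 11: Horner steps 9 → 1 → 1, so m(11) = 1.
Codeword c = [3, 11, 11, 12, 1] ∈ F_13^5.


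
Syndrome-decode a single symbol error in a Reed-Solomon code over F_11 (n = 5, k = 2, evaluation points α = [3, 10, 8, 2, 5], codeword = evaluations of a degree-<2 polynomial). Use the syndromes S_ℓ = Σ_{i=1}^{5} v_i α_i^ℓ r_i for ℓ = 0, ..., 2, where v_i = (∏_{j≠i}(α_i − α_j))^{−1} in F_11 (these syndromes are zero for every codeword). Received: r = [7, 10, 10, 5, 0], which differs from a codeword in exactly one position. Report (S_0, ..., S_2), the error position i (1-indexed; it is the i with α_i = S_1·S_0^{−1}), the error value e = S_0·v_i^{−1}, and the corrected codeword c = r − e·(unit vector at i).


S = (10, 3, 2), error at position 3, error magnitude e = 4, c = [7, 10, 6, 5, 0].

Step 1: column multipliers v_i = (∏_{j≠i}(α_i − α_j))^{−1} mod 11.
  i = 1 (α = 3): (3−10)(3−8)(3−2)(3−5) = (−7)·(−5)·1·(−2) = −70 ≡ 7, so v_1 = 7^{−1} = 8 (mod 11).
  i = 2 (α = 10): (10−3)(10−8)(10−2)(10−5) = 7·2·8·5 = 560 ≡ 10, so v_2 = 10^{−1} = 10 (mod 11).
  i = 3 (α = 8): (8−3)(8−10)(8−2)(8−5) = 5·(−2)·6·3 = −180 ≡ 7, so v_3 = 7^{−1} = 8 (mod 11).
  i = 4 (α = 2): (2−3)(2−10)(2−8)(2−5) = (−1)·(−8)·(−6)·(−3) = 144 ≡ 1, so v_4 = 1^{−1} = 1 (mod 11).
  i = 5 (α = 5): (5−3)(5−10)(5−8)(5−2) = 2·(−5)·(−3)·3 = 90 ≡ 2, so v_5 = 2^{−1} = 6 (mod 11).
  v = [8, 10, 8, 1, 6].
Step 2: syndromes of r = [7, 10, 10, 5, 0] (all sums mod 11).
  S_0 = Σ v_i r_i = 8·7 + 10·10 + 8·10 + 1·5 + 6·0 = 241 ≡ 10.
  S_1 = Σ v_i α_i r_i = 8·3·7 + 10·10·10 + 8·8·10 + 1·2·5 + 6·5·0 = 1818 ≡ 3.
  α_i^2 mod 11 = [9, 1, 9, 4, 3].
  S_2 = Σ v_i α_i^2 r_i = 8·9·7 + 10·1·10 + 8·9·10 + 1·4·5 + 6·3·0 = 1344 ≡ 2.
  S = (10, 3, 2) ≠ 0, so r is not a codeword (an error is present).
Step 3: locate the error. For a single error e at position i, S_ℓ = v_i·e·α_i^ℓ, so α_err = S_1/S_0.
  S_0^{−1} = 10^{−1} = 10 (mod 11), so α_err = 3·10 = 30 ≡ 8 = α_3. Error position i = 3.
  Consistency check: S_2/S_1 = 2·4 = 8 ≡ 8 = α_err ✓ (single-error assumption holds).
Step 4: error magnitude e = S_0/v_3 = S_0·∏_{j≠3}(α_3 − α_j) = 10·7 = 70 ≡ 4 (mod 11).
Step 5: correct position 3: c_3 = r_3 − e = 10 − 4 ≡ 6 (mod 11). Hence c = [7, 10, 6, 5, 0].
  Check: interpolating c through the α_i gives m(x) = 1 + 2·x (degree < 2) with m(α_i) = c_i for every i, so c is indeed a codeword.
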